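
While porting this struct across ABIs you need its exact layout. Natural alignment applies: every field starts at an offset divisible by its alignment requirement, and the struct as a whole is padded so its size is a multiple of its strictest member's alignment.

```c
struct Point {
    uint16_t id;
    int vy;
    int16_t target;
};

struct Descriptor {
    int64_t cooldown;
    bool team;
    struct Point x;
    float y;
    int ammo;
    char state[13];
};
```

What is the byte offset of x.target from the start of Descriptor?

20

Point: 0..2  id  (2B, 2-aligned); 2..4  -- padding (2B); 4..8  vy  (4B, 4-aligned); 8..10  target  (2B, 2-aligned); 10..12  -- tail padding (2B); sizeof = 12, alignof = 4
0..8  cooldown  (8B, 8-aligned)
8..9  team  (1B, 1-aligned)
9..12  -- padding (3B)
12..24  x  (12B, 4-aligned)
within Point: target at 8
12 + 8 = 20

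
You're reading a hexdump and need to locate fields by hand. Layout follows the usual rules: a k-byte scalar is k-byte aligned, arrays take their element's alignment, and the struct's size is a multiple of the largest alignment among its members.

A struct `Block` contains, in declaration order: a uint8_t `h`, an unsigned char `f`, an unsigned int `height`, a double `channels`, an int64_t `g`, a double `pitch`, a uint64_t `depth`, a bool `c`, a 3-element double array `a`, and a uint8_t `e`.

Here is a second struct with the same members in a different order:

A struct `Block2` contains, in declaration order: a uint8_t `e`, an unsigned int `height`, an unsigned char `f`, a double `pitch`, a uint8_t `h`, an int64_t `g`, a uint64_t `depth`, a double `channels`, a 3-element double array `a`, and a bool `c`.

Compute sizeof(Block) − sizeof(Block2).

-8

h at 0 (size 1, align 1) → ends 1
f at 1 (size 1, align 1) → ends 2
pad 2 to align 4 for height
height at 4 (size 4, align 4) → ends 8
channels at 8 (size 8, align 8) → ends 16
g at 16 (size 8, align 8) → ends 24
pitch at 24 (size 8, align 8) → ends 32
depth at 32 (size 8, align 8) → ends 40
c at 40 (size 1, align 1) → ends 41
pad 7 to align 8 for a
a at 48 (size 24, align 8) → ends 72
e at 72 (size 1, align 1) → ends 73
tail pad 7 to reach multiple of 8
total 80 bytes, alignment 8
— Block2 —
e at 0 (size 1, align 1) → ends 1
pad 3 to align 4 for height
height at 4 (size 4, align 4) → ends 8
f at 8 (size 1, align 1) → ends 9
pad 7 to align 8 for pitch
pitch at 16 (size 8, align 8) → ends 24
h at 24 (size 1, align 1) → ends 25
pad 7 to align 8 for g
g at 32 (size 8, align 8) → ends 40
depth at 40 (size 8, align 8) → ends 48
channels at 48 (size 8, align 8) → ends 56
a at 56 (size 24, align 8) → ends 80
c at 80 (size 1, align 1) → ends 81
tail pad 7 to reach multiple of 8
total 88 bytes, alignment 8
80 − 88 = -8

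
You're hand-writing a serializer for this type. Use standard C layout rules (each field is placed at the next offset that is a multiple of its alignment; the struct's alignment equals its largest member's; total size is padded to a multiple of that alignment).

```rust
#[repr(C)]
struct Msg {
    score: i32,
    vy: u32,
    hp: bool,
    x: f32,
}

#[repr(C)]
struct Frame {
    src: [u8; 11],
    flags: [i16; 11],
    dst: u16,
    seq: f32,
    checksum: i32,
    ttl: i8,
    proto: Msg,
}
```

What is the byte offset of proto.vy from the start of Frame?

52

Msg: score at 0 (size 4, align 4) → ends 4; vy at 4 (size 4, align 4) → ends 8; hp at 8 (size 1, align 1) → ends 9; pad 3 to align 4 for x; x at 12 (size 4, align 4) → ends 16; total 16 bytes, alignment 4
src at 0 (size 11, align 1) → ends 11
pad 1 to align 2 for flags
flags at 12 (size 22, align 2) → ends 34
dst at 34 (size 2, align 2) → ends 36
seq at 36 (size 4, align 4) → ends 40
checksum at 40 (size 4, align 4) → ends 44
ttl at 44 (size 1, align 1) → ends 45
pad 3 to align 4 for proto
proto at 48 (size 16, align 4) → ends 64
within Msg: vy at 4
48 + 4 = 52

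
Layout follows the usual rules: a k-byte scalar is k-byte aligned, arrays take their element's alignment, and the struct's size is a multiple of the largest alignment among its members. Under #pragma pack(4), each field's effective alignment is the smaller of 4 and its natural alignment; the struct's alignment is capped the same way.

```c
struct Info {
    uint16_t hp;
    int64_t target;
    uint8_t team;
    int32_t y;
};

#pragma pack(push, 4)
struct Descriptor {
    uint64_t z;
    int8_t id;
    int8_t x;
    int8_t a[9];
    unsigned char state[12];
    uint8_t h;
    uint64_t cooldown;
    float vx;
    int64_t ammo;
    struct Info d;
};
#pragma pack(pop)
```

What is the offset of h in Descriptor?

31

Info: 0..2  hp  (2B, 2-aligned); 2..8  -- padding (6B); 8..16  target  (8B, 8-aligned); 16..17  team  (1B, 1-aligned); 17..20  -- padding (3B); 20..24  y  (4B, 4-aligned); sizeof = 24, alignof = 8
0..8  z  (8B, 4-aligned)
8..9  id  (1B, 1-aligned)
9..10  x  (1B, 1-aligned)
10..19  a  (9B, 1-aligned)
19..31  state  (12B, 1-aligned)
31..32  h  (1B, 1-aligned)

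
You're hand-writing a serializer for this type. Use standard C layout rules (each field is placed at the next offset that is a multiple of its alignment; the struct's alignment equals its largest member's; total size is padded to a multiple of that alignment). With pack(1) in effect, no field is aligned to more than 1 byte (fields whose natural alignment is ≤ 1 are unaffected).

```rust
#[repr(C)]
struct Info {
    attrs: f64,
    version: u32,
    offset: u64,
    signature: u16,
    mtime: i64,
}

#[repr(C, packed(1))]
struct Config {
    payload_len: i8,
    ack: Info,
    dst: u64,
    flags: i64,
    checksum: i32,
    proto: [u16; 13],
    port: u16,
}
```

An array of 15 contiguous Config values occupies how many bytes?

1335

Info: attrs at 0 (size 8, align 8) → ends 8; version at 8 (size 4, align 4) → ends 12; pad 4 to align 8 for offset; offset at 16 (size 8, align 8) → ends 24; signature at 24 (size 2, align 2) → ends 26; pad 6 to align 8 for mtime; mtime at 32 (size 8, align 8) → ends 40; total 40 bytes, alignment 8
payload_len at 0 (size 1, align 1) → ends 1
ack at 1 (size 40, align 1) → ends 41
dst at 41 (size 8, align 1) → ends 49
flags at 49 (size 8, align 1) → ends 57
checksum at 57 (size 4, align 1) → ends 61
proto at 61 (size 26, align 1) → ends 87
port at 87 (size 2, align 1) → ends 89
total 89 bytes, alignment 1
array of 15: 15 × 89 = 1335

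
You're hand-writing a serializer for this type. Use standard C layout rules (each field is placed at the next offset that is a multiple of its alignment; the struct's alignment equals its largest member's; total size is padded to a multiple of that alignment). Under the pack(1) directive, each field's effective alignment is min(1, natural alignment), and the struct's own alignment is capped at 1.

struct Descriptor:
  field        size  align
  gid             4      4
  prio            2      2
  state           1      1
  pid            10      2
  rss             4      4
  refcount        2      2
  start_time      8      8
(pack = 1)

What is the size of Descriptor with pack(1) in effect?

0..4  gid  (4B, 1-aligned)
4..6  prio  (2B, 1-aligned)
6..7  state  (1B, 1-aligned)
7..17  pid  (10B, 1-aligned)
17..21  rss  (4B, 1-aligned)
21..23  refcount  (2B, 1-aligned)
23..31  start_time  (8B, 1-aligned)
sizeof = 31, alignof = 1

31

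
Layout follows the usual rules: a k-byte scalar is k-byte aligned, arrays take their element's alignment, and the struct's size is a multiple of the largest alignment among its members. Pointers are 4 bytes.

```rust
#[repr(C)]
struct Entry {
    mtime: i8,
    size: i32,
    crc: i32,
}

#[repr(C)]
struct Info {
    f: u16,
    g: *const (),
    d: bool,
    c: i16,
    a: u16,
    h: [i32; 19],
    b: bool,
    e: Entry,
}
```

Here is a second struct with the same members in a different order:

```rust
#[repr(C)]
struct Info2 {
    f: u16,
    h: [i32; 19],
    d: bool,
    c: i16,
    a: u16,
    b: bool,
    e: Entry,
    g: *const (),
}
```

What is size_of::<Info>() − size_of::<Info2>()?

Entry: 0..1  mtime  (1B, 1-aligned); 1..4  -- padding (3B); 4..8  size  (4B, 4-aligned); 8..12  crc  (4B, 4-aligned); sizeof = 12, alignof = 4
0..2  f  (2B, 2-aligned)
2..4  -- padding (2B)
4..8  g  (4B, 4-aligned)
8..9  d  (1B, 1-aligned)
9..10  -- padding (1B)
10..12  c  (2B, 2-aligned)
12..14  a  (2B, 2-aligned)
14..16  -- padding (2B)
16..92  h  (76B, 4-aligned)
92..93  b  (1B, 1-aligned)
93..96  -- padding (3B)
96..108  e  (12B, 4-aligned)
sizeof = 108, alignof = 4
— Info2 —
0..2  f  (2B, 2-aligned)
2..4  -- padding (2B)
4..80  h  (76B, 4-aligned)
80..81  d  (1B, 1-aligned)
81..82  -- padding (1B)
82..84  c  (2B, 2-aligned)
84..86  a  (2B, 2-aligned)
86..87  b  (1B, 1-aligned)
87..88  -- padding (1B)
88..100  e  (12B, 4-aligned)
100..104  g  (4B, 4-aligned)
sizeof = 104, alignof = 4
108 − 104 = 4

4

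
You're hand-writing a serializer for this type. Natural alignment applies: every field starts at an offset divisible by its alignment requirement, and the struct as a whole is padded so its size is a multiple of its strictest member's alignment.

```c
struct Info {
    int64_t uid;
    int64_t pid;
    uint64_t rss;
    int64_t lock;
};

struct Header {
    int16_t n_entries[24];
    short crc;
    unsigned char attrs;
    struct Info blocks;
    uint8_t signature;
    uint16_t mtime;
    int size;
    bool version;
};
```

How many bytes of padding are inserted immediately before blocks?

5

Info: uid at 0 (size 8, align 8) → ends 8; pid at 8 (size 8, align 8) → ends 16; rss at 16 (size 8, align 8) → ends 24; lock at 24 (size 8, align 8) → ends 32; total 32 bytes, alignment 8
n_entries at 0 (size 48, align 2) → ends 48
crc at 48 (size 2, align 2) → ends 50
attrs at 50 (size 1, align 1) → ends 51
pad 5 to align 8 for blocks
blocks at 56 (size 32, align 8) → ends 88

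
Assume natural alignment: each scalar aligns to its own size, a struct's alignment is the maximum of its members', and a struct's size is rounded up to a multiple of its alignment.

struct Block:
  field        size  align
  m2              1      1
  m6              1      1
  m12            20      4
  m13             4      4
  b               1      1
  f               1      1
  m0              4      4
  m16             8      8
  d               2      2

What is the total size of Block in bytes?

@0: m2 [1B, align 1] → 1
@1: m6 [1B, align 1] → 2
+2 pad (align 4)
@4: m12 [20B, align 4] → 24
@24: m13 [4B, align 4] → 28
@28: b [1B, align 1] → 29
@29: f [1B, align 1] → 30
+2 pad (align 4)
@32: m0 [4B, align 4] → 36
+4 pad (align 8)
@40: m16 [8B, align 8] → 48
@48: d [2B, align 2] → 50
+6 tail pad (align 8)
size 56, align 8

56 bytes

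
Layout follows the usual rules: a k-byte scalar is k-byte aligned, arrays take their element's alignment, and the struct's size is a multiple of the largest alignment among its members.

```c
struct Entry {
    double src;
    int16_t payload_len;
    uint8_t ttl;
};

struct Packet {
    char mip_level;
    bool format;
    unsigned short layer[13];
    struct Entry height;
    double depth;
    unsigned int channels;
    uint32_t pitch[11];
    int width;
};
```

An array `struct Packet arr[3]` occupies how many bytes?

336

Entry: 0..8  src  (8B, 8-aligned); 8..10  payload_len  (2B, 2-aligned); 10..11  ttl  (1B, 1-aligned); 11..16  -- tail padding (5B); sizeof = 16, alignof = 8
0..1  mip_level  (1B, 1-aligned)
1..2  format  (1B, 1-aligned)
2..28  layer  (26B, 2-aligned)
28..32  -- padding (4B)
32..48  height  (16B, 8-aligned)
48..56  depth  (8B, 8-aligned)
56..60  channels  (4B, 4-aligned)
60..104  pitch  (44B, 4-aligned)
104..108  width  (4B, 4-aligned)
108..112  -- tail padding (4B)
sizeof = 112, alignof = 8
array of 3: 3 × 112 = 336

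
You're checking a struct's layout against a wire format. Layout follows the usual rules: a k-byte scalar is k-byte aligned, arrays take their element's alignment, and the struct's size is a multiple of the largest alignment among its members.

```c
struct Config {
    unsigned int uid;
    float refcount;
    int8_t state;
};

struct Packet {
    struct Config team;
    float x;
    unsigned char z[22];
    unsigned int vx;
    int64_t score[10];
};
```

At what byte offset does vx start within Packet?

Config: 0..4  uid  (4B, 4-aligned); 4..8  refcount  (4B, 4-aligned); 8..9  state  (1B, 1-aligned); 9..12  -- tail padding (3B); sizeof = 12, alignof = 4
0..12  team  (12B, 4-aligned)
12..16  x  (4B, 4-aligned)
16..38  z  (22B, 1-aligned)
38..40  -- padding (2B)
40..44  vx  (4B, 4-aligned)

40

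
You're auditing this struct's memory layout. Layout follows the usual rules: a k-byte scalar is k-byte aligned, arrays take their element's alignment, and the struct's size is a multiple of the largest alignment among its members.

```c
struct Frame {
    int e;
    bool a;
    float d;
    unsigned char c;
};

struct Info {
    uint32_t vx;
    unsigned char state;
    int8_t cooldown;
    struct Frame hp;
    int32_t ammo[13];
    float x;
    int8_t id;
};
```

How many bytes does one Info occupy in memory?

Frame: @0: e [4B, align 4] → 4; @4: a [1B, align 1] → 5; +3 pad (align 4); @8: d [4B, align 4] → 12; @12: c [1B, align 1] → 13; +3 tail pad (align 4); size 16, align 4
@0: vx [4B, align 4] → 4
@4: state [1B, align 1] → 5
@5: cooldown [1B, align 1] → 6
+2 pad (align 4)
@8: hp [16B, align 4] → 24
@24: ammo [52B, align 4] → 76
@76: x [4B, align 4] → 80
@80: id [1B, align 1] → 81
+3 tail pad (align 4)
size 84, align 4

84 bytes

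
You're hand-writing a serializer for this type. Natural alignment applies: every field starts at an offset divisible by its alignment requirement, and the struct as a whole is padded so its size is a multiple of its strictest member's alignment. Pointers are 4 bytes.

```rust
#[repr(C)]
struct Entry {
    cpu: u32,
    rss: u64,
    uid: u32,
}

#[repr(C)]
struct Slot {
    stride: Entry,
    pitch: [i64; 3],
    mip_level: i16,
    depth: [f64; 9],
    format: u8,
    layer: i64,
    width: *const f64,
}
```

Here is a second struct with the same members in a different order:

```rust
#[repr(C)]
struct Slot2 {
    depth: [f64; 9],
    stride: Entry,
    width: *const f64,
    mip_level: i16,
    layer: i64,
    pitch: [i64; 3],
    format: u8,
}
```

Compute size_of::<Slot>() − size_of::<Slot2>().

8

Entry: 0..4  cpu  (4B, 4-aligned); 4..8  -- padding (4B); 8..16  rss  (8B, 8-aligned); 16..20  uid  (4B, 4-aligned); 20..24  -- tail padding (4B); sizeof = 24, alignof = 8
0..24  stride  (24B, 8-aligned)
24..48  pitch  (24B, 8-aligned)
48..50  mip_level  (2B, 2-aligned)
50..56  -- padding (6B)
56..128  depth  (72B, 8-aligned)
128..129  format  (1B, 1-aligned)
129..136  -- padding (7B)
136..144  layer  (8B, 8-aligned)
144..148  width  (4B, 4-aligned)
148..152  -- tail padding (4B)
sizeof = 152, alignof = 8
— Slot2 —
0..72  depth  (72B, 8-aligned)
72..96  stride  (24B, 8-aligned)
96..100  width  (4B, 4-aligned)
100..102  mip_level  (2B, 2-aligned)
102..104  -- padding (2B)
104..112  layer  (8B, 8-aligned)
112..136  pitch  (24B, 8-aligned)
136..137  format  (1B, 1-aligned)
137..144  -- tail padding (7B)
sizeof = 144, alignof = 8
152 − 144 = 8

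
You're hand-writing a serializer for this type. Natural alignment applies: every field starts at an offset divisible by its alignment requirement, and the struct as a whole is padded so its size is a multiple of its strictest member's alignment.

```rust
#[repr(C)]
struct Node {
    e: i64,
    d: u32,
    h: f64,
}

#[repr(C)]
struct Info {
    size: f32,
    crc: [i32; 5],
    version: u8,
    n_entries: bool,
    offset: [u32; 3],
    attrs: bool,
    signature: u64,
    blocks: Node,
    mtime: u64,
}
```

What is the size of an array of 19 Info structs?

1672

Node: @0: e [8B, align 8] → 8; @8: d [4B, align 4] → 12; +4 pad (align 8); @16: h [8B, align 8] → 24; size 24, align 8
@0: size [4B, align 4] → 4
@4: crc [20B, align 4] → 24
@24: version [1B, align 1] → 25
@25: n_entries [1B, align 1] → 26
+2 pad (align 4)
@28: offset [12B, align 4] → 40
@40: attrs [1B, align 1] → 41
+7 pad (align 8)
@48: signature [8B, align 8] → 56
@56: blocks [24B, align 8] → 80
@80: mtime [8B, align 8] → 88
size 88, align 8
array of 19: 19 × 88 = 1672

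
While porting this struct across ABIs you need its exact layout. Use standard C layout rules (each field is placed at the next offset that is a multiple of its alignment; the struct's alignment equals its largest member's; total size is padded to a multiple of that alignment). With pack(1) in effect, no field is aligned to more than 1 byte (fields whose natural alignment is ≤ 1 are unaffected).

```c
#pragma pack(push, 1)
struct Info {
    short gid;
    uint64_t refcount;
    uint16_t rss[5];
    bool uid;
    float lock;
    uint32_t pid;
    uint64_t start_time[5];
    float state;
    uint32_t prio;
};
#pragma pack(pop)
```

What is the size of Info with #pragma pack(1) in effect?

77

gid at 0 (size 2, align 1) → ends 2
refcount at 2 (size 8, align 1) → ends 10
rss at 10 (size 10, align 1) → ends 20
uid at 20 (size 1, align 1) → ends 21
lock at 21 (size 4, align 1) → ends 25
pid at 25 (size 4, align 1) → ends 29
start_time at 29 (size 40, align 1) → ends 69
state at 69 (size 4, align 1) → ends 73
prio at 73 (size 4, align 1) → ends 77
total 77 bytes, alignment 1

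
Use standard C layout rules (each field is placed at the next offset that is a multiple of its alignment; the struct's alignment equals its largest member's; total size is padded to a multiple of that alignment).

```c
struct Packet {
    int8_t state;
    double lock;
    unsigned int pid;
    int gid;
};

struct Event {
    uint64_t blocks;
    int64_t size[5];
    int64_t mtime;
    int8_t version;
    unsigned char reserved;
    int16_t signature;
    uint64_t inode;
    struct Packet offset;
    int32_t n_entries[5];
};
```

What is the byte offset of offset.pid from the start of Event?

Packet: 0..1  state  (1B, 1-aligned); 1..8  -- padding (7B); 8..16  lock  (8B, 8-aligned); 16..20  pid  (4B, 4-aligned); 20..24  gid  (4B, 4-aligned); sizeof = 24, alignof = 8
0..8  blocks  (8B, 8-aligned)
8..48  size  (40B, 8-aligned)
48..56  mtime  (8B, 8-aligned)
56..57  version  (1B, 1-aligned)
57..58  reserved  (1B, 1-aligned)
58..60  signature  (2B, 2-aligned)
60..64  -- padding (4B)
64..72  inode  (8B, 8-aligned)
72..96  offset  (24B, 8-aligned)
within Packet: pid at 16
72 + 16 = 88

88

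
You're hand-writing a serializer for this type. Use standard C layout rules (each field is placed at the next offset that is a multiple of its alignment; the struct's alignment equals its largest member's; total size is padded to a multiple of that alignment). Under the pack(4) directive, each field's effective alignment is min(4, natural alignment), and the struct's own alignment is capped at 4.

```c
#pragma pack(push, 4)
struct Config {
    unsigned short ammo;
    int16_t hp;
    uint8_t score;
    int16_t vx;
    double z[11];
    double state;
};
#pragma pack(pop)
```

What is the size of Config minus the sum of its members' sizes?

1

@0: ammo [2B, align 2] → 2
@2: hp [2B, align 2] → 4
@4: score [1B, align 1] → 5
+1 pad (align 2)
@6: vx [2B, align 2] → 8
@8: z [88B, align 4] → 96
@96: state [8B, align 4] → 104
size 104, align 4
data bytes 103, size 104 → padding 1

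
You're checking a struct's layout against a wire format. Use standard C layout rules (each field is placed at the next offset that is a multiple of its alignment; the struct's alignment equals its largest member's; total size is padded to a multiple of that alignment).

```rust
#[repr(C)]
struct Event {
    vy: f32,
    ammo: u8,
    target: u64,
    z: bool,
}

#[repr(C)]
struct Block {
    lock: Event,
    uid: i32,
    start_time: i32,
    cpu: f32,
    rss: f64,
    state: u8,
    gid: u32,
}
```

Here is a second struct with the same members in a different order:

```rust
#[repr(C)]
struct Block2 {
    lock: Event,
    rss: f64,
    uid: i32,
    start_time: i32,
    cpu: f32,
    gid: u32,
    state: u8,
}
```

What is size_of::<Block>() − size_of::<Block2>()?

Event: @0: vy [4B, align 4] → 4; @4: ammo [1B, align 1] → 5; +3 pad (align 8); @8: target [8B, align 8] → 16; @16: z [1B, align 1] → 17; +7 tail pad (align 8); size 24, align 8
@0: lock [24B, align 8] → 24
@24: uid [4B, align 4] → 28
@28: start_time [4B, align 4] → 32
@32: cpu [4B, align 4] → 36
+4 pad (align 8)
@40: rss [8B, align 8] → 48
@48: state [1B, align 1] → 49
+3 pad (align 4)
@52: gid [4B, align 4] → 56
size 56, align 8
— Block2 —
@0: lock [24B, align 8] → 24
@24: rss [8B, align 8] → 32
@32: uid [4B, align 4] → 36
@36: start_time [4B, align 4] → 40
@40: cpu [4B, align 4] → 44
@44: gid [4B, align 4] → 48
@48: state [1B, align 1] → 49
+7 tail pad (align 8)
size 56, align 8
56 − 56 = 0

0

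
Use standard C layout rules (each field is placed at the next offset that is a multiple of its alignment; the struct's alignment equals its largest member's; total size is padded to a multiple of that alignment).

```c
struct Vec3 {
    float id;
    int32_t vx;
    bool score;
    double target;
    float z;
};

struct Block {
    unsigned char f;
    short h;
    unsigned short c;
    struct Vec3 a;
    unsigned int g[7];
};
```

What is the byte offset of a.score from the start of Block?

Vec3: 0..4  id  (4B, 4-aligned); 4..8  vx  (4B, 4-aligned); 8..9  score  (1B, 1-aligned); 9..16  -- padding (7B); 16..24  target  (8B, 8-aligned); 24..28  z  (4B, 4-aligned); 28..32  -- tail padding (4B); sizeof = 32, alignof = 8
0..1  f  (1B, 1-aligned)
1..2  -- padding (1B)
2..4  h  (2B, 2-aligned)
4..6  c  (2B, 2-aligned)
6..8  -- padding (2B)
8..40  a  (32B, 8-aligned)
within Vec3: score at 8
8 + 8 = 16

16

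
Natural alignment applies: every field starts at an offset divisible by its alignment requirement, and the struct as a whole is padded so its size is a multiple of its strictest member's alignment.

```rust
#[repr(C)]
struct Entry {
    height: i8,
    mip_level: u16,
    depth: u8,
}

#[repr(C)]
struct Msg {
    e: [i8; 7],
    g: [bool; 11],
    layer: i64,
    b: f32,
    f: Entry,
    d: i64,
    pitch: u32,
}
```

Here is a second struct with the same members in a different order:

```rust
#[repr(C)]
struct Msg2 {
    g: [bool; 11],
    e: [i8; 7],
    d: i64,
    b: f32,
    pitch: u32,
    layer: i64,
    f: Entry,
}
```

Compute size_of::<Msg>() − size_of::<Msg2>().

Entry: 0..1  height  (1B, 1-aligned); 1..2  -- padding (1B); 2..4  mip_level  (2B, 2-aligned); 4..5  depth  (1B, 1-aligned); 5..6  -- tail padding (1B); sizeof = 6, alignof = 2
0..7  e  (7B, 1-aligned)
7..18  g  (11B, 1-aligned)
18..24  -- padding (6B)
24..32  layer  (8B, 8-aligned)
32..36  b  (4B, 4-aligned)
36..42  f  (6B, 2-aligned)
42..48  -- padding (6B)
48..56  d  (8B, 8-aligned)
56..60  pitch  (4B, 4-aligned)
60..64  -- tail padding (4B)
sizeof = 64, alignof = 8
— Msg2 —
0..11  g  (11B, 1-aligned)
11..18  e  (7B, 1-aligned)
18..24  -- padding (6B)
24..32  d  (8B, 8-aligned)
32..36  b  (4B, 4-aligned)
36..40  pitch  (4B, 4-aligned)
40..48  layer  (8B, 8-aligned)
48..54  f  (6B, 2-aligned)
54..56  -- tail padding (2B)
sizeof = 56, alignof = 8
64 − 56 = 8

8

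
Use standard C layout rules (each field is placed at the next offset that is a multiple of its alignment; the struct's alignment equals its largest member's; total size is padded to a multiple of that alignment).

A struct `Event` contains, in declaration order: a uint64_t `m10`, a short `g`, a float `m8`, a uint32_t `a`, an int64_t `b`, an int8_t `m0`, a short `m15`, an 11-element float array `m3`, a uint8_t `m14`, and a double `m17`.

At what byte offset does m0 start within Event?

@0: m10 [8B, align 8] → 8
@8: g [2B, align 2] → 10
+2 pad (align 4)
@12: m8 [4B, align 4] → 16
@16: a [4B, align 4] → 20
+4 pad (align 8)
@24: b [8B, align 8] → 32
@32: m0 [1B, align 1] → 33

32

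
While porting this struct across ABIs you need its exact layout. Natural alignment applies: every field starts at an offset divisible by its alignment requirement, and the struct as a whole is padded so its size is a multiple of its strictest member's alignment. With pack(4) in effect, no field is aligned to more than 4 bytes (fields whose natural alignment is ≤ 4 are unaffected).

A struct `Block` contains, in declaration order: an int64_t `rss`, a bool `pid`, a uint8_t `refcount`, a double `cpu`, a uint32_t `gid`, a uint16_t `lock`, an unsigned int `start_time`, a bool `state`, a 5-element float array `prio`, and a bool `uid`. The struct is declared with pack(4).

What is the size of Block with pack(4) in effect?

0..8  rss  (8B, 4-aligned)
8..9  pid  (1B, 1-aligned)
9..10  refcount  (1B, 1-aligned)
10..12  -- padding (2B)
12..20  cpu  (8B, 4-aligned)
20..24  gid  (4B, 4-aligned)
24..26  lock  (2B, 2-aligned)
26..28  -- padding (2B)
28..32  start_time  (4B, 4-aligned)
32..33  state  (1B, 1-aligned)
33..36  -- padding (3B)
36..56  prio  (20B, 4-aligned)
56..57  uid  (1B, 1-aligned)
57..60  -- tail padding (3B)
sizeof = 60, alignof = 4

60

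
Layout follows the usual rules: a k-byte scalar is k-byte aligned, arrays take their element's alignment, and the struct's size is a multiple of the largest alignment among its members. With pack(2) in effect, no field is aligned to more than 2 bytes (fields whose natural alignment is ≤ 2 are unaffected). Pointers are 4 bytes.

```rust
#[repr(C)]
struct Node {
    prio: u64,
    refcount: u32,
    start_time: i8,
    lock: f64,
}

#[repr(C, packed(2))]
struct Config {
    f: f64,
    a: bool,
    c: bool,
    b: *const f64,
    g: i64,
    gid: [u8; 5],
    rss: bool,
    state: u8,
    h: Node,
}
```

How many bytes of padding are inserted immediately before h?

Node: 0..8  prio  (8B, 8-aligned); 8..12  refcount  (4B, 4-aligned); 12..13  start_time  (1B, 1-aligned); 13..16  -- padding (3B); 16..24  lock  (8B, 8-aligned); sizeof = 24, alignof = 8
0..8  f  (8B, 2-aligned)
8..9  a  (1B, 1-aligned)
9..10  c  (1B, 1-aligned)
10..14  b  (4B, 2-aligned)
14..22  g  (8B, 2-aligned)
22..27  gid  (5B, 1-aligned)
27..28  rss  (1B, 1-aligned)
28..29  state  (1B, 1-aligned)
29..30  -- padding (1B)
30..54  h  (24B, 2-aligned)

1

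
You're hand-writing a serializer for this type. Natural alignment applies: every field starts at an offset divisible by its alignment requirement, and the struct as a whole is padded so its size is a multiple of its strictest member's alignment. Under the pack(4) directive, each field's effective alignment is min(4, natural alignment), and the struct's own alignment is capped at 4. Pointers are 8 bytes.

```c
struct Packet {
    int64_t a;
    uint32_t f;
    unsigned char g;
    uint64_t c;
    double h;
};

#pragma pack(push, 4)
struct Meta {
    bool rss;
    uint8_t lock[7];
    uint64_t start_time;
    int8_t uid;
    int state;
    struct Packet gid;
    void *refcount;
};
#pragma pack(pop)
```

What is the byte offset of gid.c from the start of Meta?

Packet: 0..8  a  (8B, 8-aligned); 8..12  f  (4B, 4-aligned); 12..13  g  (1B, 1-aligned); 13..16  -- padding (3B); 16..24  c  (8B, 8-aligned); 24..32  h  (8B, 8-aligned); sizeof = 32, alignof = 8
0..1  rss  (1B, 1-aligned)
1..8  lock  (7B, 1-aligned)
8..16  start_time  (8B, 4-aligned)
16..17  uid  (1B, 1-aligned)
17..20  -- padding (3B)
20..24  state  (4B, 4-aligned)
24..56  gid  (32B, 4-aligned)
within Packet: c at 16
24 + 16 = 40

40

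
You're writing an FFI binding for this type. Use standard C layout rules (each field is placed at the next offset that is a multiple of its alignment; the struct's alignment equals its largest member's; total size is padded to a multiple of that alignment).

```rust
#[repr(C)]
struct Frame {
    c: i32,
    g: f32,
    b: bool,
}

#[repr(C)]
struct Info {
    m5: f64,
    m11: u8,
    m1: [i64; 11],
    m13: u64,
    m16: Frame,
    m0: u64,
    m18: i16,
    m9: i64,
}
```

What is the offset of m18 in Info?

Frame: c at 0 (size 4, align 4) → ends 4; g at 4 (size 4, align 4) → ends 8; b at 8 (size 1, align 1) → ends 9; tail pad 3 to reach multiple of 4; total 12 bytes, alignment 4
m5 at 0 (size 8, align 8) → ends 8
m11 at 8 (size 1, align 1) → ends 9
pad 7 to align 8 for m1
m1 at 16 (size 88, align 8) → ends 104
m13 at 104 (size 8, align 8) → ends 112
m16 at 112 (size 12, align 4) → ends 124
pad 4 to align 8 for m0
m0 at 128 (size 8, align 8) → ends 136
m18 at 136 (size 2, align 2) → ends 138

136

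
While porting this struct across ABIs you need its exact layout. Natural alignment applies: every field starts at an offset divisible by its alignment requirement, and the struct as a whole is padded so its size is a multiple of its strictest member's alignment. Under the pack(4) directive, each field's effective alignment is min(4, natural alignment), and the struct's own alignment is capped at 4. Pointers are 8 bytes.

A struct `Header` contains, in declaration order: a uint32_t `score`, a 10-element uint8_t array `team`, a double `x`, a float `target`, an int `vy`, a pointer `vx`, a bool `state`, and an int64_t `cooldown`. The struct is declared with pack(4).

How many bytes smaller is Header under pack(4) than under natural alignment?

natural layout:
  @0: score [4B, align 4] → 4
  @4: team [10B, align 1] → 14
  +2 pad (align 8)
  @16: x [8B, align 8] → 24
  @24: target [4B, align 4] → 28
  @28: vy [4B, align 4] → 32
  @32: vx [8B, align 8] → 40
  @40: state [1B, align 1] → 41
  +7 pad (align 8)
  @48: cooldown [8B, align 8] → 56
  size 56, align 8
packed(4) layout:
  @0: score [4B, align 4] → 4
  @4: team [10B, align 1] → 14
  +2 pad (align 4)
  @16: x [8B, align 4] → 24
  @24: target [4B, align 4] → 28
  @28: vy [4B, align 4] → 32
  @32: vx [8B, align 4] → 40
  @40: state [1B, align 1] → 41
  +3 pad (align 4)
  @44: cooldown [8B, align 4] → 52
  size 52, align 4
56 − 52 = 4

4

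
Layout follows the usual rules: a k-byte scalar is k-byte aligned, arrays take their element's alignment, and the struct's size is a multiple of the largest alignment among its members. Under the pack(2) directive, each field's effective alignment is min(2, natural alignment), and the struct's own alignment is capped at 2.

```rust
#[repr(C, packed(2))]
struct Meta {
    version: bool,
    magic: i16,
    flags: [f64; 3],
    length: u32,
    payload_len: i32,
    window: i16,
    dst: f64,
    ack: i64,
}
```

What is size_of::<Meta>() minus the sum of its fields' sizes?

@0: version [1B, align 1] → 1
+1 pad (align 2)
@2: magic [2B, align 2] → 4
@4: flags [24B, align 2] → 28
@28: length [4B, align 2] → 32
@32: payload_len [4B, align 2] → 36
@36: window [2B, align 2] → 38
@38: dst [8B, align 2] → 46
@46: ack [8B, align 2] → 54
size 54, align 2
data bytes 53, size 54 → padding 1

1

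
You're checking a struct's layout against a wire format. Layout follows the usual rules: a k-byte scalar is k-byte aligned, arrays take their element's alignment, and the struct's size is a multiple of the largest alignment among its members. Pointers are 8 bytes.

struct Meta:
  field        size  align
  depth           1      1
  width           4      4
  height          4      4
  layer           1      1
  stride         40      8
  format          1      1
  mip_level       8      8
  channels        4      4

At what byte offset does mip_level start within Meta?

@0: depth [1B, align 1] → 1
+3 pad (align 4)
@4: width [4B, align 4] → 8
@8: height [4B, align 4] → 12
@12: layer [1B, align 1] → 13
+3 pad (align 8)
@16: stride [40B, align 8] → 56
@56: format [1B, align 1] → 57
+7 pad (align 8)
@64: mip_level [8B, align 8] → 72

64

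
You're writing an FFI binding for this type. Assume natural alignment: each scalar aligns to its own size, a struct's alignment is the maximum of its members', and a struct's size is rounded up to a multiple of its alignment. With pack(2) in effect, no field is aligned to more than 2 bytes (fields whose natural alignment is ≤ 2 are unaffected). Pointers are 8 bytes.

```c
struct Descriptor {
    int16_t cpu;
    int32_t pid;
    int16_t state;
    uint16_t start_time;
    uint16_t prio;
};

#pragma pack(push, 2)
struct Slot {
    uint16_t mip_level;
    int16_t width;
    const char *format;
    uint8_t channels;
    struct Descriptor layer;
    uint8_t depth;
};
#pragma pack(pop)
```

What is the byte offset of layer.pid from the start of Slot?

18

Descriptor: cpu at 0 (size 2, align 2) → ends 2; pad 2 to align 4 for pid; pid at 4 (size 4, align 4) → ends 8; state at 8 (size 2, align 2) → ends 10; start_time at 10 (size 2, align 2) → ends 12; prio at 12 (size 2, align 2) → ends 14; tail pad 2 to reach multiple of 4; total 16 bytes, alignment 4
mip_level at 0 (size 2, align 2) → ends 2
width at 2 (size 2, align 2) → ends 4
format at 4 (size 8, align 2) → ends 12
channels at 12 (size 1, align 1) → ends 13
pad 1 to align 2 for layer
layer at 14 (size 16, align 2) → ends 30
within Descriptor: pid at 4
14 + 4 = 18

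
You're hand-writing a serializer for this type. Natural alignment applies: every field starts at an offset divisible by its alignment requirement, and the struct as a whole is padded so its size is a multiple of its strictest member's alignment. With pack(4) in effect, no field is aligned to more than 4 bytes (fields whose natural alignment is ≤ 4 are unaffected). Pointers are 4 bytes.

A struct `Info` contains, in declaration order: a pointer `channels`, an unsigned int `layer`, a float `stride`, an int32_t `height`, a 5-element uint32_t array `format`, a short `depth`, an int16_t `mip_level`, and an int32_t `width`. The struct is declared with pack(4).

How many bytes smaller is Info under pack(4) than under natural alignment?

natural layout:
  @0: channels [4B, align 4] → 4
  @4: layer [4B, align 4] → 8
  @8: stride [4B, align 4] → 12
  @12: height [4B, align 4] → 16
  @16: format [20B, align 4] → 36
  @36: depth [2B, align 2] → 38
  @38: mip_level [2B, align 2] → 40
  @40: width [4B, align 4] → 44
  size 44, align 4
packed(4) layout:
  @0: channels [4B, align 4] → 4
  @4: layer [4B, align 4] → 8
  @8: stride [4B, align 4] → 12
  @12: height [4B, align 4] → 16
  @16: format [20B, align 4] → 36
  @36: depth [2B, align 2] → 38
  @38: mip_level [2B, align 2] → 40
  @40: width [4B, align 4] → 44
  size 44, align 4
44 − 44 = 0

0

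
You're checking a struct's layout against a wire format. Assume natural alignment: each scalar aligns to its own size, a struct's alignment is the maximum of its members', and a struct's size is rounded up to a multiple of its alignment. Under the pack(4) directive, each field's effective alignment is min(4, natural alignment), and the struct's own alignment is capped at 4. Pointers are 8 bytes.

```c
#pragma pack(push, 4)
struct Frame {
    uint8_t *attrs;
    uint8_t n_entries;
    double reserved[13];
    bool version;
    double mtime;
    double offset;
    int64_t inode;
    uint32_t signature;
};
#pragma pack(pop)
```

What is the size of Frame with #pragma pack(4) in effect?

0..8  attrs  (8B, 4-aligned)
8..9  n_entries  (1B, 1-aligned)
9..12  -- padding (3B)
12..116  reserved  (104B, 4-aligned)
116..117  version  (1B, 1-aligned)
117..120  -- padding (3B)
120..128  mtime  (8B, 4-aligned)
128..136  offset  (8B, 4-aligned)
136..144  inode  (8B, 4-aligned)
144..148  signature  (4B, 4-aligned)
sizeof = 148, alignof = 4

148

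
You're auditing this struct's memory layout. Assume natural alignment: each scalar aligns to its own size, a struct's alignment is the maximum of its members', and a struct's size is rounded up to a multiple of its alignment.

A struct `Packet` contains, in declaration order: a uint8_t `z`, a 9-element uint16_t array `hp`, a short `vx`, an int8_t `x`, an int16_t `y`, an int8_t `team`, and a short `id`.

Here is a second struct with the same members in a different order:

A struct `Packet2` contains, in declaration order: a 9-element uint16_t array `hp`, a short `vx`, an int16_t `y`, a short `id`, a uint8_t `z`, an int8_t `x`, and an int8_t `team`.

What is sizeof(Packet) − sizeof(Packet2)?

2

0..1  z  (1B, 1-aligned)
1..2  -- padding (1B)
2..20  hp  (18B, 2-aligned)
20..22  vx  (2B, 2-aligned)
22..23  x  (1B, 1-aligned)
23..24  -- padding (1B)
24..26  y  (2B, 2-aligned)
26..27  team  (1B, 1-aligned)
27..28  -- padding (1B)
28..30  id  (2B, 2-aligned)
sizeof = 30, alignof = 2
— Packet2 —
0..18  hp  (18B, 2-aligned)
18..20  vx  (2B, 2-aligned)
20..22  y  (2B, 2-aligned)
22..24  id  (2B, 2-aligned)
24..25  z  (1B, 1-aligned)
25..26  x  (1B, 1-aligned)
26..27  team  (1B, 1-aligned)
27..28  -- tail padding (1B)
sizeof = 28, alignof = 2
30 − 28 = 2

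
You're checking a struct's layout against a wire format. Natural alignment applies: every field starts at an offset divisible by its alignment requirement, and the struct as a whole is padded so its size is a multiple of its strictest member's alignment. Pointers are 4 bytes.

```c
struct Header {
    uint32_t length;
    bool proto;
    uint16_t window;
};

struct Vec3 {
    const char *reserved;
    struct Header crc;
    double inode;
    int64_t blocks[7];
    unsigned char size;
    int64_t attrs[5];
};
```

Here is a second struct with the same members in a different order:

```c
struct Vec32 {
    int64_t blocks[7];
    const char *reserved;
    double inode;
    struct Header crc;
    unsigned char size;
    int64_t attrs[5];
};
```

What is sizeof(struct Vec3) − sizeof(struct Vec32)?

Header: @0: length [4B, align 4] → 4; @4: proto [1B, align 1] → 5; +1 pad (align 2); @6: window [2B, align 2] → 8; size 8, align 4
@0: reserved [4B, align 4] → 4
@4: crc [8B, align 4] → 12
+4 pad (align 8)
@16: inode [8B, align 8] → 24
@24: blocks [56B, align 8] → 80
@80: size [1B, align 1] → 81
+7 pad (align 8)
@88: attrs [40B, align 8] → 128
size 128, align 8
— Vec32 —
@0: blocks [56B, align 8] → 56
@56: reserved [4B, align 4] → 60
+4 pad (align 8)
@64: inode [8B, align 8] → 72
@72: crc [8B, align 4] → 80
@80: size [1B, align 1] → 81
+7 pad (align 8)
@88: attrs [40B, align 8] → 128
size 128, align 8
128 − 128 = 0

0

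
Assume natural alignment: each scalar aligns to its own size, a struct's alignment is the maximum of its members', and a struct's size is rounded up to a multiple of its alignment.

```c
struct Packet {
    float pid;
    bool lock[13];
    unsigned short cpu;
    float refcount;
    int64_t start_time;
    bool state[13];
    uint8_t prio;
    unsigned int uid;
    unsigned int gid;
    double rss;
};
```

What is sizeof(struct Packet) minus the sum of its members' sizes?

3

0..4  pid  (4B, 4-aligned)
4..17  lock  (13B, 1-aligned)
17..18  -- padding (1B)
18..20  cpu  (2B, 2-aligned)
20..24  refcount  (4B, 4-aligned)
24..32  start_time  (8B, 8-aligned)
32..45  state  (13B, 1-aligned)
45..46  prio  (1B, 1-aligned)
46..48  -- padding (2B)
48..52  uid  (4B, 4-aligned)
52..56  gid  (4B, 4-aligned)
56..64  rss  (8B, 8-aligned)
sizeof = 64, alignof = 8
data bytes 61, size 64 → padding 3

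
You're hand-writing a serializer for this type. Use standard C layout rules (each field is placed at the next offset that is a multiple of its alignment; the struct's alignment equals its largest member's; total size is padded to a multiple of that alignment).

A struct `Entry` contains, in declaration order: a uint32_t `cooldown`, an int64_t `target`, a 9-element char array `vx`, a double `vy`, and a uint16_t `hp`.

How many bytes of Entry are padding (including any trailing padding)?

17

0..4  cooldown  (4B, 4-aligned)
4..8  -- padding (4B)
8..16  target  (8B, 8-aligned)
16..25  vx  (9B, 1-aligned)
25..32  -- padding (7B)
32..40  vy  (8B, 8-aligned)
40..42  hp  (2B, 2-aligned)
42..48  -- tail padding (6B)
sizeof = 48, alignof = 8
data bytes 31, size 48 → padding 17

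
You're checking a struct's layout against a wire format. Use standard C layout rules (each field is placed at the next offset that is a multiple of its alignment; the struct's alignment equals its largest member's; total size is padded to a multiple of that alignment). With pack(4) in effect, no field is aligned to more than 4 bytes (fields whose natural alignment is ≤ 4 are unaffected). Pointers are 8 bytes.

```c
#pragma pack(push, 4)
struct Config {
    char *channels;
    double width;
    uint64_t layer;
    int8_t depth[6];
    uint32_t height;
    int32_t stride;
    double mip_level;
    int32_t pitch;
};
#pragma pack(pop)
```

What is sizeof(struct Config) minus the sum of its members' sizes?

@0: channels [8B, align 4] → 8
@8: width [8B, align 4] → 16
@16: layer [8B, align 4] → 24
@24: depth [6B, align 1] → 30
+2 pad (align 4)
@32: height [4B, align 4] → 36
@36: stride [4B, align 4] → 40
@40: mip_level [8B, align 4] → 48
@48: pitch [4B, align 4] → 52
size 52, align 4
data bytes 50, size 52 → padding 2

2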